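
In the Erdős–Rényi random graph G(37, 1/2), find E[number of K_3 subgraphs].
E[# K_3] = C(37, 3) · (1/2)^C(3, 2) = 7770 / 2^3 = 3885/4 = 971.25

For each 3-subset S of vertices (there are C(37, 3) = 7770 such S), let X_S = 1 if S induces a K_3 (all C(3, 2) = 3 edges present). Then P(X_S = 1) = (1/2)^3 = 1/8. By linearity of expectation, E[# K_3] = C(37, 3) · (1/2)^3 = 7770 / 8 = 3885/4 = 971.25.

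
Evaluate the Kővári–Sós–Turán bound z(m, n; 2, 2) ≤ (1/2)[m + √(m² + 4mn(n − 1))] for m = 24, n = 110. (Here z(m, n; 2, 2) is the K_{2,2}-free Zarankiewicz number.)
z(24, 110; 2, 2) ≤ (1/2)[24 + √(24² + 4·24·110·109)] = (1/2)[24 + √1151616] = 548.5669

Kővári–Sós–Turán: let r_1, ..., r_24 be the row sums and z = Σ r_i the total number of 1s. Each pair of columns can share at most one row with both entries 1 (else a 2×2 all-ones block appears), so Σ_i C(r_i, 2) ≤ C(110, 2) = 5995. By convexity Σ_i C(r_i, 2) ≥ 24·C(z/24, 2) = z(z − 24)/(2·24), giving z² − 24z − 24·110·109 ≤ 0 and hence z ≤ (1/2)[24 + √(576 + 4·287760)] = (1/2)[24 + √1151616] ≈ (1/2)(24 + 1073.1337) = 548.5669.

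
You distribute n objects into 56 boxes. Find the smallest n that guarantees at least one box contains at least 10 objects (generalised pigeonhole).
n = (10 − 1)·56 + 1 = 505

By the generalised pigeonhole principle, to guarantee some box contains ≥ r objects we need more than (r − 1) · k objects total. Threshold: n = (r − 1) · k + 1. With r = 10 and k = 56: n = 9 · 56 + 1 = 504 + 1 = 505. For n = 504 = 9 · 56, we can put exactly 9 objects in every box, avoiding 10 in any single one — so 505 is tight.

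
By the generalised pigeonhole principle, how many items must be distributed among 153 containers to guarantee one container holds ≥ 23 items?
n = (23 − 1)·153 + 1 = 3367

By the generalised pigeonhole principle, to guarantee some box contains ≥ r objects we need more than (r − 1) · k objects total. Threshold: n = (r − 1) · k + 1. With r = 23 and k = 153: n = 22 · 153 + 1 = 3366 + 1 = 3367. For n = 3366 = 22 · 153, we can put exactly 22 objects in every box, avoiding 23 in any single one — so 3367 is tight.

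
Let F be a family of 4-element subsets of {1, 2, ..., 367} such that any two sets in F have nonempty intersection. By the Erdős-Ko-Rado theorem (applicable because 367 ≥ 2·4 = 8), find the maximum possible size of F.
max |F| = C(366, 3) = 8104460

The Erdős-Ko-Rado theorem states: for n ≥ 2k, an intersecting family of k-subsets of an n-element set has size at most C(n − 1, k − 1), with equality for 'star' families {A ⊆ [n] : |A| = k, i ∈ A} (fix an element i). For n = 367, k = 4: C(366, 3) = 8104460.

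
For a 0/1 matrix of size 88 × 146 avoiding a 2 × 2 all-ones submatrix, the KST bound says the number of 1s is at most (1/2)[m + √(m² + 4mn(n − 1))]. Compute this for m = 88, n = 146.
z(88, 146; 2, 2) ≤ (1/2)[88 + √(88² + 4·88·146·145)] = (1/2)[88 + √7459584] = 1409.612

Kővári–Sós–Turán: let r_1, ..., r_88 be the row sums and z = Σ r_i the total number of 1s. Each pair of columns can share at most one row with both entries 1 (else a 2×2 all-ones block appears), so Σ_i C(r_i, 2) ≤ C(146, 2) = 10585. By convexity Σ_i C(r_i, 2) ≥ 88·C(z/88, 2) = z(z − 88)/(2·88), giving z² − 88z − 88·146·145 ≤ 0 and hence z ≤ (1/2)[88 + √(7744 + 4·1862960)] = (1/2)[88 + √7459584] ≈ (1/2)(88 + 2731.2239) = 1409.612.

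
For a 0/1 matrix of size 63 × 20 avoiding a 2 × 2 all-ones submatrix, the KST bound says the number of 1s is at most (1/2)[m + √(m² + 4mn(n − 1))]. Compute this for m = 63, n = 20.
z(63, 20; 2, 2) ≤ (1/2)[63 + √(63² + 4·63·20·19)] = (1/2)[63 + √99729] = 189.3995

Kővári–Sós–Turán: let r_1, ..., r_63 be the row sums and z = Σ r_i the total number of 1s. Each pair of columns can share at most one row with both entries 1 (else a 2×2 all-ones block appears), so Σ_i C(r_i, 2) ≤ C(20, 2) = 190. By convexity Σ_i C(r_i, 2) ≥ 63·C(z/63, 2) = z(z − 63)/(2·63), giving z² − 63z − 63·20·19 ≤ 0 and hence z ≤ (1/2)[63 + √(3969 + 4·23940)] = (1/2)[63 + √99729] ≈ (1/2)(63 + 315.799) = 189.3995.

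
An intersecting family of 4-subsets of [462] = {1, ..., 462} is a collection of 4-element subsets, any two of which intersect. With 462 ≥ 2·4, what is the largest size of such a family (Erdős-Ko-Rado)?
max |F| = C(461, 3) = 16222590

Erdős-Ko-Rado (1961): when n ≥ 2k, max |F| = C(n−1, k−1). The bound is attained by the star {A : i ∈ A} for any fixed i ∈ [n]. Here C(462−1, 4−1) = C(461, 3) = 16222590.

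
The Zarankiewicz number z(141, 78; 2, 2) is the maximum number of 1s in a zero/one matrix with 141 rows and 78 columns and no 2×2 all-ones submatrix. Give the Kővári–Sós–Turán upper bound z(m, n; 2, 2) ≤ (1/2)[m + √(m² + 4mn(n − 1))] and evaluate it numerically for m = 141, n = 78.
z(141, 78; 2, 2) ≤ (1/2)[141 + √(141² + 4·141·78·77)] = (1/2)[141 + √3407265] = 993.4389

Kővári–Sós–Turán: let r_1, ..., r_141 be the row sums and z = Σ r_i the total number of 1s. Each pair of columns can share at most one row with both entries 1 (else a 2×2 all-ones block appears), so Σ_i C(r_i, 2) ≤ C(78, 2) = 3003. By convexity Σ_i C(r_i, 2) ≥ 141·C(z/141, 2) = z(z − 141)/(2·141), giving z² − 141z − 141·78·77 ≤ 0 and hence z ≤ (1/2)[141 + √(19881 + 4·846846)] = (1/2)[141 + √3407265] ≈ (1/2)(141 + 1845.8778) = 993.4389.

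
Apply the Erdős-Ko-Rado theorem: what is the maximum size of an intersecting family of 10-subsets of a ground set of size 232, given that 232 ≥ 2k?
max |F| = C(231, 9) = 4407748519243300

The Erdős-Ko-Rado theorem states: for n ≥ 2k, an intersecting family of k-subsets of an n-element set has size at most C(n − 1, k − 1), with equality for 'star' families {A ⊆ [n] : |A| = k, i ∈ A} (fix an element i). For n = 232, k = 10: C(231, 9) = 4407748519243300.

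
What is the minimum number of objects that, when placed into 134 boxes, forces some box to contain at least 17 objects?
n = (17 − 1)·134 + 1 = 2145

By the generalised pigeonhole principle, to guarantee some box contains ≥ r objects we need more than (r − 1) · k objects total. Threshold: n = (r − 1) · k + 1. With r = 17 and k = 134: n = 16 · 134 + 1 = 2144 + 1 = 2145. For n = 2144 = 16 · 134, we can put exactly 16 objects in every box, avoiding 17 in any single one — so 2145 is tight.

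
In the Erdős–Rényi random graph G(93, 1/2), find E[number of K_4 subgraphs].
E[# K_4] = C(93, 4) · (1/2)^C(4, 2) = 2919735 / 2^6 = 45620.859375

For each 4-subset S of vertices (there are C(93, 4) = 2919735 such S), let X_S = 1 if S induces a K_4 (all C(4, 2) = 6 edges present). Then P(X_S = 1) = (1/2)^6 = 1/64. By linearity of expectation, E[# K_4] = C(93, 4) · (1/2)^6 = 2919735 / 64 = 45620.859375.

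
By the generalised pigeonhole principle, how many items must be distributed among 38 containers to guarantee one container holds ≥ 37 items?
n = (37 − 1)·38 + 1 = 1369

By the generalised pigeonhole principle, to guarantee some box contains ≥ r objects we need more than (r − 1) · k objects total. Threshold: n = (r − 1) · k + 1. With r = 37 and k = 38: n = 36 · 38 + 1 = 1368 + 1 = 1369. For n = 1368 = 36 · 38, we can put exactly 36 objects in every box, avoiding 37 in any single one — so 1369 is tight.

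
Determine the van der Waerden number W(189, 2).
W(189, 2) = 189 + 1 = 190

A 2-term AP is any pair of integers, so a monochromatic 2-AP exists iff some colour is used at least twice. With 189 colours, the colouring i ↦ i on {1, ..., 189} uses each colour once, avoiding any monochromatic pair, so W(189, 2) > 189. For {1, ..., 190}, pigeonhole forces two integers of the same colour, which form a monochromatic 2-AP. Hence W(189, 2) = 190.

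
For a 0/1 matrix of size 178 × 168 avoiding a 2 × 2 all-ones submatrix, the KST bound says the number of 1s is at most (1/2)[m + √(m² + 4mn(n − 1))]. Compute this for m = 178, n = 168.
z(178, 168; 2, 2) ≤ (1/2)[178 + √(178² + 4·178·168·167)] = (1/2)[178 + √20007556] = 2325.4903

Kővári–Sós–Turán: let r_1, ..., r_178 be the row sums and z = Σ r_i the total number of 1s. Each pair of columns can share at most one row with both entries 1 (else a 2×2 all-ones block appears), so Σ_i C(r_i, 2) ≤ C(168, 2) = 14028. By convexity Σ_i C(r_i, 2) ≥ 178·C(z/178, 2) = z(z − 178)/(2·178), giving z² − 178z − 178·168·167 ≤ 0 and hence z ≤ (1/2)[178 + √(31684 + 4·4993968)] = (1/2)[178 + √20007556] ≈ (1/2)(178 + 4472.9807) = 2325.4903.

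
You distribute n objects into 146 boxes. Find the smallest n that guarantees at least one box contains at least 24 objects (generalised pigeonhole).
n = (24 − 1)·146 + 1 = 3359

By the generalised pigeonhole principle, to guarantee some box contains ≥ r objects we need more than (r − 1) · k objects total. Threshold: n = (r − 1) · k + 1. With r = 24 and k = 146: n = 23 · 146 + 1 = 3358 + 1 = 3359. For n = 3358 = 23 · 146, we can put exactly 23 objects in every box, avoiding 24 in any single one — so 3359 is tight.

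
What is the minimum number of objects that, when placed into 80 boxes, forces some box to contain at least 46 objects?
n = (46 − 1)·80 + 1 = 3601

By the generalised pigeonhole principle, to guarantee some box contains ≥ r objects we need more than (r − 1) · k objects total. Threshold: n = (r − 1) · k + 1. With r = 46 and k = 80: n = 45 · 80 + 1 = 3600 + 1 = 3601. For n = 3600 = 45 · 80, we can put exactly 45 objects in every box, avoiding 46 in any single one — so 3601 is tight.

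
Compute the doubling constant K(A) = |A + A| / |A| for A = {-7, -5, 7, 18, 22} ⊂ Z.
K = |A + A| / |A| = 15/5 = 3

Enumerate A + A = {a + b : a, b ∈ A}. With |A| = 5, there are |A|^2 = 25 ordered sum pairs; collecting distinct values, A + A = {-14, -12, -10, 0, 2, 11, 13, 14, 15, 17, 25, 29, 36, 40, 44}, so |A + A| = 15. Thus K = 15/5 = 3. For comparison, the minimum possible |A + A| over all 5-element sets is 2·5 − 1 = 9 (so min K = 9/5), attained only by arithmetic progressions.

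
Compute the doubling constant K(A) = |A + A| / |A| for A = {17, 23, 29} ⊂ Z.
K = |A + A| / |A| = 5/3

Enumerate A + A = {a + b : a, b ∈ A}. With |A| = 3, there are |A|^2 = 9 ordered sum pairs; collecting distinct values, A + A = {34, 40, 46, 52, 58}, so |A + A| = 5. Thus K = 5/3. Here |A + A| = 2|A| − 1 = 5, the minimum possible — so K = 5/3 is minimal, which holds iff A is an arithmetic progression.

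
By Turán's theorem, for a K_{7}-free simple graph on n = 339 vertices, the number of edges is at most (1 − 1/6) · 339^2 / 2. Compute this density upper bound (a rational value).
Turán density bound = (5/6) · 339^2/2 = 191535/4 ≈ 47883.75

Turán's theorem: ex(n, K_{r+1}) is achieved by the complete r-partite Turán graph T(n, r) with parts as balanced as possible, and is at most (1 − 1/r) · n^2/2. For r = 6, n = 339: the density bound is (5/6) · 114921/2 = 191535/4 ≈ 47883.75. The integer-valued extremum is e(T(339, 6)) = 47883, which is strictly less than the density bound 191535/4 since 6 ∤ 339 (the parts of T(339, 6) cannot all be equal).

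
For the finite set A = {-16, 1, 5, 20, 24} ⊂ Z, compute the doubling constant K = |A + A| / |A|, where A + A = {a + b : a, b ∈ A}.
K = |A + A| / |A| = 14/5

Enumerate A + A = {a + b : a, b ∈ A}. With |A| = 5, there are |A|^2 = 25 ordered sum pairs; collecting distinct values, A + A = {-32, -15, -11, 2, 4, 6, 8, 10, 21, 25, 29, 40, 44, 48}, so |A + A| = 14. Thus K = 14/5. For comparison, the minimum possible |A + A| over all 5-element sets is 2·5 − 1 = 9 (so min K = 9/5), attained only by arithmetic progressions.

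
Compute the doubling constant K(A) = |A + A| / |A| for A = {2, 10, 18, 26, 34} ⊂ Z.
K = |A + A| / |A| = 9/5

Enumerate A + A = {a + b : a, b ∈ A}. With |A| = 5, there are |A|^2 = 25 ordered sum pairs; collecting distinct values, A + A = {4, 12, 20, 28, 36, 44, 52, 60, 68}, so |A + A| = 9. Thus K = 9/5. Here |A + A| = 2|A| − 1 = 9, the minimum possible — so K = 9/5 is minimal, which holds iff A is an arithmetic progression.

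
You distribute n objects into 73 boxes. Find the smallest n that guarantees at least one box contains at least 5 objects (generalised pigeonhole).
n = (5 − 1)·73 + 1 = 293

By the generalised pigeonhole principle, to guarantee some box contains ≥ r objects we need more than (r − 1) · k objects total. Threshold: n = (r − 1) · k + 1. With r = 5 and k = 73: n = 4 · 73 + 1 = 292 + 1 = 293. For n = 292 = 4 · 73, we can put exactly 4 objects in every box, avoiding 5 in any single one — so 293 is tight.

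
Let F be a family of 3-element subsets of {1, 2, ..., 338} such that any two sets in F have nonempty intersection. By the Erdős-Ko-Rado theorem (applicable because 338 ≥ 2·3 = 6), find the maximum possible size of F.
max |F| = C(337, 2) = 56616

The Erdős-Ko-Rado theorem states: for n ≥ 2k, an intersecting family of k-subsets of an n-element set has size at most C(n − 1, k − 1), with equality for 'star' families {A ⊆ [n] : |A| = k, i ∈ A} (fix an element i). For n = 338, k = 3: C(337, 2) = 56616.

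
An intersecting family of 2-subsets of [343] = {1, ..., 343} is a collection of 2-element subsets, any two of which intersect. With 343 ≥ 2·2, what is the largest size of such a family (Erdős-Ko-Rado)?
max |F| = C(342, 1) = 342

The Erdős-Ko-Rado theorem states: for n ≥ 2k, an intersecting family of k-subsets of an n-element set has size at most C(n − 1, k − 1), with equality for 'star' families {A ⊆ [n] : |A| = k, i ∈ A} (fix an element i). For n = 343, k = 2: C(342, 1) = 342.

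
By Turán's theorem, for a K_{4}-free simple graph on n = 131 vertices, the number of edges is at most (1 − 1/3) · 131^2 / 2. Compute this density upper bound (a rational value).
Turán density bound = (2/3) · 131^2/2 = 17161/3 ≈ 5720.3333

Turán's theorem: ex(n, K_{r+1}) is achieved by the complete r-partite Turán graph T(n, r) with parts as balanced as possible, and is at most (1 − 1/r) · n^2/2. For r = 3, n = 131: the density bound is (2/3) · 17161/2 = 17161/3 ≈ 5720.3333. The integer-valued extremum is e(T(131, 3)) = 5720, which is strictly less than the density bound 17161/3 since 3 ∤ 131 (the parts of T(131, 3) cannot all be equal).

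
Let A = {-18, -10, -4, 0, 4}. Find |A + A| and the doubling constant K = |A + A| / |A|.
K = |A + A| / |A| = 13/5

Enumerate A + A = {a + b : a, b ∈ A}. With |A| = 5, there are |A|^2 = 25 ordered sum pairs; collecting distinct values, A + A = {-36, -28, -22, -20, -18, -14, -10, -8, -6, -4, 0, 4, 8}, so |A + A| = 13. Thus K = 13/5. For comparison, the minimum possible |A + A| over all 5-element sets is 2·5 − 1 = 9 (so min K = 9/5), attained only by arithmetic progressions.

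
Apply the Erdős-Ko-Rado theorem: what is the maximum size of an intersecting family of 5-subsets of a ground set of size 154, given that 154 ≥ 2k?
max |F| = C(153, 4) = 21947850

Erdős-Ko-Rado (1961): when n ≥ 2k, max |F| = C(n−1, k−1). The bound is attained by the star {A : i ∈ A} for any fixed i ∈ [n]. Here C(154−1, 5−1) = C(153, 4) = 21947850.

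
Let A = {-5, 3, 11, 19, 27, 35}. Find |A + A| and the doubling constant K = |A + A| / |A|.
K = |A + A| / |A| = 11/6

Enumerate A + A = {a + b : a, b ∈ A}. With |A| = 6, there are |A|^2 = 36 ordered sum pairs; collecting distinct values, A + A = {-10, -2, 6, 14, 22, 30, 38, 46, 54, 62, 70}, so |A + A| = 11. Thus K = 11/6. Here |A + A| = 2|A| − 1 = 11, the minimum possible — so K = 11/6 is minimal, which holds iff A is an arithmetic progression.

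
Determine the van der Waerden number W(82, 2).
W(82, 2) = 82 + 1 = 83

A 2-term AP is any pair of integers, so a monochromatic 2-AP exists iff some colour is used at least twice. With 82 colours, the colouring i ↦ i on {1, ..., 82} uses each colour once, avoiding any monochromatic pair, so W(82, 2) > 82. For {1, ..., 83}, pigeonhole forces two integers of the same colour, which form a monochromatic 2-AP. Hence W(82, 2) = 83.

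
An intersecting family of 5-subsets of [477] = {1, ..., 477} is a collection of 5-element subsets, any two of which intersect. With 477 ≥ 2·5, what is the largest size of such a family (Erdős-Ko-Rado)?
max |F| = C(476, 4) = 2112169675

Erdős-Ko-Rado (1961): when n ≥ 2k, max |F| = C(n−1, k−1). The bound is attained by the star {A : i ∈ A} for any fixed i ∈ [n]. Here C(477−1, 5−1) = C(476, 4) = 2112169675.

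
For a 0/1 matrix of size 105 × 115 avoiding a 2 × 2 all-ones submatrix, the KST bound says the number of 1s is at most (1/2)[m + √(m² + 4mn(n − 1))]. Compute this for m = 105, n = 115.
z(105, 115; 2, 2) ≤ (1/2)[105 + √(105² + 4·105·115·114)] = (1/2)[105 + √5517225] = 1226.9387

Kővári–Sós–Turán: let r_1, ..., r_105 be the row sums and z = Σ r_i the total number of 1s. Each pair of columns can share at most one row with both entries 1 (else a 2×2 all-ones block appears), so Σ_i C(r_i, 2) ≤ C(115, 2) = 6555. By convexity Σ_i C(r_i, 2) ≥ 105·C(z/105, 2) = z(z − 105)/(2·105), giving z² − 105z − 105·115·114 ≤ 0 and hence z ≤ (1/2)[105 + √(11025 + 4·1376550)] = (1/2)[105 + √5517225] ≈ (1/2)(105 + 2348.8774) = 1226.9387.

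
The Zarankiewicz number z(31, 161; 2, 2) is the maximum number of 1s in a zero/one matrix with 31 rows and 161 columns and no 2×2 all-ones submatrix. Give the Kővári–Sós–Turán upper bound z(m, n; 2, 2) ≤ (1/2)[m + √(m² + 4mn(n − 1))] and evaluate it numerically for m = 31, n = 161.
z(31, 161; 2, 2) ≤ (1/2)[31 + √(31² + 4·31·161·160)] = (1/2)[31 + √3195201] = 909.2563

Kővári–Sós–Turán: let r_1, ..., r_31 be the row sums and z = Σ r_i the total number of 1s. Each pair of columns can share at most one row with both entries 1 (else a 2×2 all-ones block appears), so Σ_i C(r_i, 2) ≤ C(161, 2) = 12880. By convexity Σ_i C(r_i, 2) ≥ 31·C(z/31, 2) = z(z − 31)/(2·31), giving z² − 31z − 31·161·160 ≤ 0 and hence z ≤ (1/2)[31 + √(961 + 4·798560)] = (1/2)[31 + √3195201] ≈ (1/2)(31 + 1787.5125) = 909.2563.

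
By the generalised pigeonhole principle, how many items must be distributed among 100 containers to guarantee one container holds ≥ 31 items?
n = (31 − 1)·100 + 1 = 3001

By the generalised pigeonhole principle, to guarantee some box contains ≥ r objects we need more than (r − 1) · k objects total. Threshold: n = (r − 1) · k + 1. With r = 31 and k = 100: n = 30 · 100 + 1 = 3000 + 1 = 3001. For n = 3000 = 30 · 100, we can put exactly 30 objects in every box, avoiding 31 in any single one — so 3001 is tight.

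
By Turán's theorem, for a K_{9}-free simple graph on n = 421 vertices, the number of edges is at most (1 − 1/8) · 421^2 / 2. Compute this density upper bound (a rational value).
Turán density bound = (7/8) · 421^2/2 = 1240687/16 ≈ 77542.9375

Turán's theorem: ex(n, K_{r+1}) is achieved by the complete r-partite Turán graph T(n, r) with parts as balanced as possible, and is at most (1 − 1/r) · n^2/2. For r = 8, n = 421: the density bound is (7/8) · 177241/2 = 1240687/16 ≈ 77542.9375. The integer-valued extremum is e(T(421, 8)) = 77542, which is strictly less than the density bound 1240687/16 since 8 ∤ 421 (the parts of T(421, 8) cannot all be equal).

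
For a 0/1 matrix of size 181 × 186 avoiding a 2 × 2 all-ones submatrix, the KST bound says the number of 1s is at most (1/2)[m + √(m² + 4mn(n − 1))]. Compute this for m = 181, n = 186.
z(181, 186; 2, 2) ≤ (1/2)[181 + √(181² + 4·181·186·185)] = (1/2)[181 + √24945601] = 2587.7786

Kővári–Sós–Turán: let r_1, ..., r_181 be the row sums and z = Σ r_i the total number of 1s. Each pair of columns can share at most one row with both entries 1 (else a 2×2 all-ones block appears), so Σ_i C(r_i, 2) ≤ C(186, 2) = 17205. By convexity Σ_i C(r_i, 2) ≥ 181·C(z/181, 2) = z(z − 181)/(2·181), giving z² − 181z − 181·186·185 ≤ 0 and hence z ≤ (1/2)[181 + √(32761 + 4·6228210)] = (1/2)[181 + √24945601] ≈ (1/2)(181 + 4994.5571) = 2587.7786.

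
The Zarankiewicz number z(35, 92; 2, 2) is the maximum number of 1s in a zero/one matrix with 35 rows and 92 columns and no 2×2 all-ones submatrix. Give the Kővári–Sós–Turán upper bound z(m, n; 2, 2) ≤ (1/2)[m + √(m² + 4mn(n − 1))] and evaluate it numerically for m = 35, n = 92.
z(35, 92; 2, 2) ≤ (1/2)[35 + √(35² + 4·35·92·91)] = (1/2)[35 + √1173305] = 559.096

Kővári–Sós–Turán: let r_1, ..., r_35 be the row sums and z = Σ r_i the total number of 1s. Each pair of columns can share at most one row with both entries 1 (else a 2×2 all-ones block appears), so Σ_i C(r_i, 2) ≤ C(92, 2) = 4186. By convexity Σ_i C(r_i, 2) ≥ 35·C(z/35, 2) = z(z − 35)/(2·35), giving z² − 35z − 35·92·91 ≤ 0 and hence z ≤ (1/2)[35 + √(1225 + 4·293020)] = (1/2)[35 + √1173305] ≈ (1/2)(35 + 1083.192) = 559.096.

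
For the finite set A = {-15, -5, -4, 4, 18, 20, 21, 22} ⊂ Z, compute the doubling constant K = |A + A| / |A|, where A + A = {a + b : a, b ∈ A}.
K = |A + A| / |A| = 32/8 = 4

Enumerate A + A = {a + b : a, b ∈ A}. With |A| = 8, there are |A|^2 = 64 ordered sum pairs; collecting distinct values, A + A = {-30, -20, -19, -11, -10, -9, -8, -1, 0, 3, 5, 6, 7, 8, 13, 14, 15, 16, 17, 18, 22, 24, 25, 26, 36, 38, 39, 40, 41, 42, 43, 44}, so |A + A| = 32. Thus K = 32/8 = 4. For comparison, the minimum possible |A + A| over all 8-element sets is 2·8 − 1 = 15 (so min K = 15/8), attained only by arithmetic progressions.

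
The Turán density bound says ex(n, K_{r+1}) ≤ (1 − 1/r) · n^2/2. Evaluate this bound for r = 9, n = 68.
Turán density bound = (8/9) · 68^2/2 = 18496/9 ≈ 2055.1111

Turán's theorem: ex(n, K_{r+1}) is achieved by the complete r-partite Turán graph T(n, r) with parts as balanced as possible, and is at most (1 − 1/r) · n^2/2. For r = 9, n = 68: the density bound is (8/9) · 4624/2 = 18496/9 ≈ 2055.1111. The integer-valued extremum is e(T(68, 9)) = 2054, which is strictly less than the density bound 18496/9 since 9 ∤ 68 (the parts of T(68, 9) cannot all be equal).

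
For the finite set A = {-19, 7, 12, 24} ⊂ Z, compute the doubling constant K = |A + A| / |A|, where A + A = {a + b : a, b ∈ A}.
K = |A + A| / |A| = 10/4 = 5/2

Enumerate A + A = {a + b : a, b ∈ A}. With |A| = 4, there are |A|^2 = 16 ordered sum pairs; collecting distinct values, A + A = {-38, -12, -7, 5, 14, 19, 24, 31, 36, 48}, so |A + A| = 10. Thus K = 10/4 = 5/2. For comparison, the minimum possible |A + A| over all 4-element sets is 2·4 − 1 = 7 (so min K = 7/4), attained only by arithmetic progressions.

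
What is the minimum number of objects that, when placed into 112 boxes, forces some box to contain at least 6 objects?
n = (6 − 1)·112 + 1 = 561

By the generalised pigeonhole principle, to guarantee some box contains ≥ r objects we need more than (r − 1) · k objects total. Threshold: n = (r − 1) · k + 1. With r = 6 and k = 112: n = 5 · 112 + 1 = 560 + 1 = 561. For n = 560 = 5 · 112, we can put exactly 5 objects in every box, avoiding 6 in any single one — so 561 is tight.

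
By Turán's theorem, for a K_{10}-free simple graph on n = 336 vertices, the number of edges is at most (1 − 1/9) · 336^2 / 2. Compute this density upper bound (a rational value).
Turán density bound = (8/9) · 336^2/2 = 50176

Turán's theorem: ex(n, K_{r+1}) is achieved by the complete r-partite Turán graph T(n, r) with parts as balanced as possible, and is at most (1 − 1/r) · n^2/2. For r = 9, n = 336: the density bound is (8/9) · 112896/2 = 50176. The integer-valued extremum is e(T(336, 9)) = 50175, which is strictly less than the density bound 50176 since 9 ∤ 336 (the parts of T(336, 9) cannot all be equal).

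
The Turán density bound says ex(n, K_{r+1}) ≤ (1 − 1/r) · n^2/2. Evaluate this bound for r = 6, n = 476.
Turán density bound = (5/6) · 476^2/2 = 283220/3 ≈ 94406.6667

Turán's theorem: ex(n, K_{r+1}) is achieved by the complete r-partite Turán graph T(n, r) with parts as balanced as possible, and is at most (1 − 1/r) · n^2/2. For r = 6, n = 476: the density bound is (5/6) · 226576/2 = 283220/3 ≈ 94406.6667. The integer-valued extremum is e(T(476, 6)) = 94406, which is strictly less than the density bound 283220/3 since 6 ∤ 476 (the parts of T(476, 6) cannot all be equal).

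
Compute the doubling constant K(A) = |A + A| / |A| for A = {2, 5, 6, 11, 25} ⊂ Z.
K = |A + A| / |A| = 15/5 = 3

Enumerate A + A = {a + b : a, b ∈ A}. With |A| = 5, there are |A|^2 = 25 ordered sum pairs; collecting distinct values, A + A = {4, 7, 8, 10, 11, 12, 13, 16, 17, 22, 27, 30, 31, 36, 50}, so |A + A| = 15. Thus K = 15/5 = 3. For comparison, the minimum possible |A + A| over all 5-element sets is 2·5 − 1 = 9 (so min K = 9/5), attained only by arithmetic progressions.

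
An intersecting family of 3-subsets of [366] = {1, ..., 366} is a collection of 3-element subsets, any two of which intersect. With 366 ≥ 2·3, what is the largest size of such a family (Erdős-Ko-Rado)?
max |F| = C(365, 2) = 66430

Erdős-Ko-Rado (1961): when n ≥ 2k, max |F| = C(n−1, k−1). The bound is attained by the star {A : i ∈ A} for any fixed i ∈ [n]. Here C(366−1, 3−1) = C(365, 2) = 66430.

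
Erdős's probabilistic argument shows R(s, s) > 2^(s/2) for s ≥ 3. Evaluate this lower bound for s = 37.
2^(37/2) = 370727.6001; so R(37, 37) > 370727.6001

Colour each edge of K_n uniformly at random with red/blue. The expected number of monochromatic K_37 is C(n, 37) · 2 · 2^(−C(37,2)). If C(n, 37) · 2^(1 − C(37,2)) < 1, then with positive probability no monochromatic K_37 exists, so R(37, 37) > n. The standard estimate C(n, 37) ≤ n^37/37! shows this inequality holds whenever n ≤ 2^(37/2) (since 37! · 2^(C(37,2) − 1) > 2^(37^2/2) ≥ n^37). Hence R(37, 37) > 2^(37/2) = 370727.6001.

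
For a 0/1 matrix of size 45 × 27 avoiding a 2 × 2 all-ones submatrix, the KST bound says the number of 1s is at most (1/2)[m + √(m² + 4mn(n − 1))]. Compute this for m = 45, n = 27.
z(45, 27; 2, 2) ≤ (1/2)[45 + √(45² + 4·45·27·26)] = (1/2)[45 + √128385] = 201.6543

Kővári–Sós–Turán: let r_1, ..., r_45 be the row sums and z = Σ r_i the total number of 1s. Each pair of columns can share at most one row with both entries 1 (else a 2×2 all-ones block appears), so Σ_i C(r_i, 2) ≤ C(27, 2) = 351. By convexity Σ_i C(r_i, 2) ≥ 45·C(z/45, 2) = z(z − 45)/(2·45), giving z² − 45z − 45·27·26 ≤ 0 and hence z ≤ (1/2)[45 + √(2025 + 4·31590)] = (1/2)[45 + √128385] ≈ (1/2)(45 + 358.3085) = 201.6543.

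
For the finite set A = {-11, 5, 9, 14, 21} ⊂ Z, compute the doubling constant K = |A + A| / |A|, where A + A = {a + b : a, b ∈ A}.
K = |A + A| / |A| = 14/5

Enumerate A + A = {a + b : a, b ∈ A}. With |A| = 5, there are |A|^2 = 25 ordered sum pairs; collecting distinct values, A + A = {-22, -6, -2, 3, 10, 14, 18, 19, 23, 26, 28, 30, 35, 42}, so |A + A| = 14. Thus K = 14/5. For comparison, the minimum possible |A + A| over all 5-element sets is 2·5 − 1 = 9 (so min K = 9/5), attained only by arithmetic progressions.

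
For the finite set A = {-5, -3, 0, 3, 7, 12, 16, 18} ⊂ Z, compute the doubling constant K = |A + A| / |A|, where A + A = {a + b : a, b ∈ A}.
K = |A + A| / |A| = 31/8

Enumerate A + A = {a + b : a, b ∈ A}. With |A| = 8, there are |A|^2 = 64 ordered sum pairs; collecting distinct values, A + A = {-10, -8, -6, -5, -3, -2, 0, 2, 3, 4, 6, 7, 9, 10, 11, 12, 13, 14, 15, 16, 18, 19, 21, 23, 24, 25, 28, 30, 32, 34, 36}, so |A + A| = 31. Thus K = 31/8. For comparison, the minimum possible |A + A| over all 8-element sets is 2·8 − 1 = 15 (so min K = 15/8), attained only by arithmetic progressions.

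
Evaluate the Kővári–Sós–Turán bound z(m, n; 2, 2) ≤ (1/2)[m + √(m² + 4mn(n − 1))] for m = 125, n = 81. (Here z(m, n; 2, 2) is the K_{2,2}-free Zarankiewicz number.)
z(125, 81; 2, 2) ≤ (1/2)[125 + √(125² + 4·125·81·80)] = (1/2)[125 + √3255625] = 964.6675

Kővári–Sós–Turán: let r_1, ..., r_125 be the row sums and z = Σ r_i the total number of 1s. Each pair of columns can share at most one row with both entries 1 (else a 2×2 all-ones block appears), so Σ_i C(r_i, 2) ≤ C(81, 2) = 3240. By convexity Σ_i C(r_i, 2) ≥ 125·C(z/125, 2) = z(z − 125)/(2·125), giving z² − 125z − 125·81·80 ≤ 0 and hence z ≤ (1/2)[125 + √(15625 + 4·810000)] = (1/2)[125 + √3255625] ≈ (1/2)(125 + 1804.3351) = 964.6675.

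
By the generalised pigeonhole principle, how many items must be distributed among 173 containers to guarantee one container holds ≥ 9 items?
n = (9 − 1)·173 + 1 = 1385

By the generalised pigeonhole principle, to guarantee some box contains ≥ r objects we need more than (r − 1) · k objects total. Threshold: n = (r − 1) · k + 1. With r = 9 and k = 173: n = 8 · 173 + 1 = 1384 + 1 = 1385. For n = 1384 = 8 · 173, we can put exactly 8 objects in every box, avoiding 9 in any single one — so 1385 is tight.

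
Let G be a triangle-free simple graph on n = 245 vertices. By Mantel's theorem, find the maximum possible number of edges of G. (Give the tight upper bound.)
ex(245, K_3) = ⌊245^2/4⌋ = 15006

Mantel (1907): a triangle-free graph on n vertices has at most ⌊n^2/4⌋ edges, with equality for the complete bipartite graph K_{⌊n/2⌋, ⌈n/2⌉}. For n = 245: ⌊245^2/4⌋ = ⌊60025/4⌋ = 15006. The extremal graph is K_{122, 123}, which has 122·123 = 15006 edges.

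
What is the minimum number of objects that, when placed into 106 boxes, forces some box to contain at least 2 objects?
n = (2 − 1)·106 + 1 = 107

By the generalised pigeonhole principle, to guarantee some box contains ≥ r objects we need more than (r − 1) · k objects total. Threshold: n = (r − 1) · k + 1. With r = 2 and k = 106: n = 1 · 106 + 1 = 106 + 1 = 107. For n = 106 = 1 · 106, we can put exactly 1 objects in every box, avoiding 2 in any single one — so 107 is tight.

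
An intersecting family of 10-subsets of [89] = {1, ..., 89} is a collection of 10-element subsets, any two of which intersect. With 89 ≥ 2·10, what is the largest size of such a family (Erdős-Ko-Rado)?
max |F| = C(88, 9) = 571350360240

Erdős-Ko-Rado (1961): when n ≥ 2k, max |F| = C(n−1, k−1). The bound is attained by the star {A : i ∈ A} for any fixed i ∈ [n]. Here C(89−1, 10−1) = C(88, 9) = 571350360240.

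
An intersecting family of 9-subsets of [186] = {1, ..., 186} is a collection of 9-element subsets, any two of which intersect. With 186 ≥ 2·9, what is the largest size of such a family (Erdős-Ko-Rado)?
max |F| = C(185, 8) = 29188758206595

Erdős-Ko-Rado (1961): when n ≥ 2k, max |F| = C(n−1, k−1). The bound is attained by the star {A : i ∈ A} for any fixed i ∈ [n]. Here C(186−1, 9−1) = C(185, 8) = 29188758206595.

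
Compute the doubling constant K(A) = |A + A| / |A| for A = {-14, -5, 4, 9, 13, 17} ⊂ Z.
K = |A + A| / |A| = 17/6

Enumerate A + A = {a + b : a, b ∈ A}. With |A| = 6, there are |A|^2 = 36 ordered sum pairs; collecting distinct values, A + A = {-28, -19, -10, -5, -1, 3, 4, 8, 12, 13, 17, 18, 21, 22, 26, 30, 34}, so |A + A| = 17. Thus K = 17/6. For comparison, the minimum possible |A + A| over all 6-element sets is 2·6 − 1 = 11 (so min K = 11/6), attained only by arithmetic progressions.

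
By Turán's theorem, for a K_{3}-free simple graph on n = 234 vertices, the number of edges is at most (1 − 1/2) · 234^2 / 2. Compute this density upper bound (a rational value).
Turán density bound = (1/2) · 234^2/2 = 13689

Turán's theorem: ex(n, K_{r+1}) is achieved by the complete r-partite Turán graph T(n, r) with parts as balanced as possible, and is at most (1 − 1/r) · n^2/2. For r = 2, n = 234: the density bound is (1/2) · 54756/2 = 13689. Since 2 ∣ 234, the Turán graph T(234, 2) has parts of equal size 117, and its edge count e(T(234, 2)) = 13689 attains the density bound exactly.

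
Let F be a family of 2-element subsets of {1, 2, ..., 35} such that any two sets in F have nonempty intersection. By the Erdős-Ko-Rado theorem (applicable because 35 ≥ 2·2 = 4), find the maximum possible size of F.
max |F| = C(34, 1) = 34

The Erdős-Ko-Rado theorem states: for n ≥ 2k, an intersecting family of k-subsets of an n-element set has size at most C(n − 1, k − 1), with equality for 'star' families {A ⊆ [n] : |A| = k, i ∈ A} (fix an element i). For n = 35, k = 2: C(34, 1) = 34.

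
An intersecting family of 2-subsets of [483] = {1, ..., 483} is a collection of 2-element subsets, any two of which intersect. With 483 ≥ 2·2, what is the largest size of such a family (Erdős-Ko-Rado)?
max |F| = C(482, 1) = 482

Erdős-Ko-Rado (1961): when n ≥ 2k, max |F| = C(n−1, k−1). The bound is attained by the star {A : i ∈ A} for any fixed i ∈ [n]. Here C(483−1, 2−1) = C(482, 1) = 482.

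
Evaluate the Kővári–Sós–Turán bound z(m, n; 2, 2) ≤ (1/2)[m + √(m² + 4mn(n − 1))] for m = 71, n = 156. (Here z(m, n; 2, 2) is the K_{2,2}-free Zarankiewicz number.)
z(71, 156; 2, 2) ≤ (1/2)[71 + √(71² + 4·71·156·155)] = (1/2)[71 + √6872161] = 1346.2403

Kővári–Sós–Turán: let r_1, ..., r_71 be the row sums and z = Σ r_i the total number of 1s. Each pair of columns can share at most one row with both entries 1 (else a 2×2 all-ones block appears), so Σ_i C(r_i, 2) ≤ C(156, 2) = 12090. By convexity Σ_i C(r_i, 2) ≥ 71·C(z/71, 2) = z(z − 71)/(2·71), giving z² − 71z − 71·156·155 ≤ 0 and hence z ≤ (1/2)[71 + √(5041 + 4·1716780)] = (1/2)[71 + √6872161] ≈ (1/2)(71 + 2621.4807) = 1346.2403.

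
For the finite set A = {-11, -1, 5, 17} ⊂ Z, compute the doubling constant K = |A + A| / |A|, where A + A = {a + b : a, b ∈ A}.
K = |A + A| / |A| = 10/4 = 5/2

Enumerate A + A = {a + b : a, b ∈ A}. With |A| = 4, there are |A|^2 = 16 ordered sum pairs; collecting distinct values, A + A = {-22, -12, -6, -2, 4, 6, 10, 16, 22, 34}, so |A + A| = 10. Thus K = 10/4 = 5/2. For comparison, the minimum possible |A + A| over all 4-element sets is 2·4 − 1 = 7 (so min K = 7/4), attained only by arithmetic progressions.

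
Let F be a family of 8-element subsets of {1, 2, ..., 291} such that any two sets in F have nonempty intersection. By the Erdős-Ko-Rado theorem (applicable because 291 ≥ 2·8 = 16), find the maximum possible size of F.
max |F| = C(290, 7) = 31817710198560

Erdős-Ko-Rado (1961): when n ≥ 2k, max |F| = C(n−1, k−1). The bound is attained by the star {A : i ∈ A} for any fixed i ∈ [n]. Here C(291−1, 8−1) = C(290, 7) = 31817710198560.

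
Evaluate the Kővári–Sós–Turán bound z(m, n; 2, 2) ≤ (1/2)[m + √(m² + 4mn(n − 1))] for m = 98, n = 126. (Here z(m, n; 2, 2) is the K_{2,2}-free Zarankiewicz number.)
z(98, 126; 2, 2) ≤ (1/2)[98 + √(98² + 4·98·126·125)] = (1/2)[98 + √6183604] = 1292.3427

Kővári–Sós–Turán: let r_1, ..., r_98 be the row sums and z = Σ r_i the total number of 1s. Each pair of columns can share at most one row with both entries 1 (else a 2×2 all-ones block appears), so Σ_i C(r_i, 2) ≤ C(126, 2) = 7875. By convexity Σ_i C(r_i, 2) ≥ 98·C(z/98, 2) = z(z − 98)/(2·98), giving z² − 98z − 98·126·125 ≤ 0 and hence z ≤ (1/2)[98 + √(9604 + 4·1543500)] = (1/2)[98 + √6183604] ≈ (1/2)(98 + 2486.6853) = 1292.3427.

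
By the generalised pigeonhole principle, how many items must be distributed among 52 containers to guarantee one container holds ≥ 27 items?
n = (27 − 1)·52 + 1 = 1353

By the generalised pigeonhole principle, to guarantee some box contains ≥ r objects we need more than (r − 1) · k objects total. Threshold: n = (r − 1) · k + 1. With r = 27 and k = 52: n = 26 · 52 + 1 = 1352 + 1 = 1353. For n = 1352 = 26 · 52, we can put exactly 26 objects in every box, avoiding 27 in any single one — so 1353 is tight.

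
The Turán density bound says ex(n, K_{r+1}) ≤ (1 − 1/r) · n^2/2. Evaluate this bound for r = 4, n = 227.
Turán density bound = (3/4) · 227^2/2 = 154587/8 ≈ 19323.375

Turán's theorem: ex(n, K_{r+1}) is achieved by the complete r-partite Turán graph T(n, r) with parts as balanced as possible, and is at most (1 − 1/r) · n^2/2. For r = 4, n = 227: the density bound is (3/4) · 51529/2 = 154587/8 ≈ 19323.375. The integer-valued extremum is e(T(227, 4)) = 19323, which is strictly less than the density bound 154587/8 since 4 ∤ 227 (the parts of T(227, 4) cannot all be equal).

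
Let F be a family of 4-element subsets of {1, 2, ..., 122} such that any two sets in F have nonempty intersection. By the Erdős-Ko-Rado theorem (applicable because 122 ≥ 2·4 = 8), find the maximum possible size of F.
max |F| = C(121, 3) = 287980

The Erdős-Ko-Rado theorem states: for n ≥ 2k, an intersecting family of k-subsets of an n-element set has size at most C(n − 1, k − 1), with equality for 'star' families {A ⊆ [n] : |A| = k, i ∈ A} (fix an element i). For n = 122, k = 4: C(121, 3) = 287980.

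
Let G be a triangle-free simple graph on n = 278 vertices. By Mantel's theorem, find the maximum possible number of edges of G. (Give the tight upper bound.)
ex(278, K_3) = ⌊278^2/4⌋ = 19321

Mantel (1907): a triangle-free graph on n vertices has at most ⌊n^2/4⌋ edges, with equality for the complete bipartite graph K_{⌊n/2⌋, ⌈n/2⌉}. For n = 278: ⌊278^2/4⌋ = ⌊77284/4⌋ = 19321. The extremal graph is K_{139, 139}, which has 139·139 = 19321 edges.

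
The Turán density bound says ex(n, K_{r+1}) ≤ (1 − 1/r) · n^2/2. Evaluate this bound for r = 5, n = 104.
Turán density bound = (4/5) · 104^2/2 = 21632/5 ≈ 4326.4

Turán's theorem: ex(n, K_{r+1}) is achieved by the complete r-partite Turán graph T(n, r) with parts as balanced as possible, and is at most (1 − 1/r) · n^2/2. For r = 5, n = 104: the density bound is (4/5) · 10816/2 = 21632/5 ≈ 4326.4. The integer-valued extremum is e(T(104, 5)) = 4326, which is strictly less than the density bound 21632/5 since 5 ∤ 104 (the parts of T(104, 5) cannot all be equal).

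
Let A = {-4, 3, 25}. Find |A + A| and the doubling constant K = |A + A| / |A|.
K = |A + A| / |A| = 6/3 = 2

Enumerate A + A = {a + b : a, b ∈ A}. With |A| = 3, there are |A|^2 = 9 ordered sum pairs; collecting distinct values, A + A = {-8, -1, 6, 21, 28, 50}, so |A + A| = 6. Thus K = 6/3 = 2. For comparison, the minimum possible |A + A| over all 3-element sets is 2·3 − 1 = 5 (so min K = 5/3), attained only by arithmetic progressions.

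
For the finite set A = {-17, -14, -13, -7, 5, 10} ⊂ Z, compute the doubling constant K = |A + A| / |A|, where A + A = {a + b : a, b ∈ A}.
K = |A + A| / |A| = 21/6 = 7/2

Enumerate A + A = {a + b : a, b ∈ A}. With |A| = 6, there are |A|^2 = 36 ordered sum pairs; collecting distinct values, A + A = {-34, -31, -30, -28, -27, -26, -24, -21, -20, -14, -12, -9, -8, -7, -4, -3, -2, 3, 10, 15, 20}, so |A + A| = 21. Thus K = 21/6 = 7/2. For comparison, the minimum possible |A + A| over all 6-element sets is 2·6 − 1 = 11 (so min K = 11/6), attained only by arithmetic progressions.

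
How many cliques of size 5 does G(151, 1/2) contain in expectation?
E[# K_5] = C(151, 5) · (1/2)^C(5, 2) = 611860305 / 2^10 ≈ 597519.829102

For each 5-subset S of vertices (there are C(151, 5) = 611860305 such S), let X_S = 1 if S induces a K_5 (all C(5, 2) = 10 edges present). Then P(X_S = 1) = (1/2)^10 = 1/1024. By linearity of expectation, E[# K_5] = C(151, 5) · (1/2)^10 = 611860305 / 1024 ≈ 597519.829102.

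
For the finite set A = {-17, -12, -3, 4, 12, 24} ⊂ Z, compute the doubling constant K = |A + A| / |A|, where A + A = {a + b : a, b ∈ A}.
K = |A + A| / |A| = 21/6 = 7/2

Enumerate A + A = {a + b : a, b ∈ A}. With |A| = 6, there are |A|^2 = 36 ordered sum pairs; collecting distinct values, A + A = {-34, -29, -24, -20, -15, -13, -8, -6, -5, 0, 1, 7, 8, 9, 12, 16, 21, 24, 28, 36, 48}, so |A + A| = 21. Thus K = 21/6 = 7/2. For comparison, the minimum possible |A + A| over all 6-element sets is 2·6 − 1 = 11 (so min K = 11/6), attained only by arithmetic progressions.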